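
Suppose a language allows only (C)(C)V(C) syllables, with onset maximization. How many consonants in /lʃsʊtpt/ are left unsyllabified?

Syllabifying with onset maximization leaves /l/, /p/, /t/ stranded (at most one coda consonant is licensed; onsets may contain at most 2 consonants).

3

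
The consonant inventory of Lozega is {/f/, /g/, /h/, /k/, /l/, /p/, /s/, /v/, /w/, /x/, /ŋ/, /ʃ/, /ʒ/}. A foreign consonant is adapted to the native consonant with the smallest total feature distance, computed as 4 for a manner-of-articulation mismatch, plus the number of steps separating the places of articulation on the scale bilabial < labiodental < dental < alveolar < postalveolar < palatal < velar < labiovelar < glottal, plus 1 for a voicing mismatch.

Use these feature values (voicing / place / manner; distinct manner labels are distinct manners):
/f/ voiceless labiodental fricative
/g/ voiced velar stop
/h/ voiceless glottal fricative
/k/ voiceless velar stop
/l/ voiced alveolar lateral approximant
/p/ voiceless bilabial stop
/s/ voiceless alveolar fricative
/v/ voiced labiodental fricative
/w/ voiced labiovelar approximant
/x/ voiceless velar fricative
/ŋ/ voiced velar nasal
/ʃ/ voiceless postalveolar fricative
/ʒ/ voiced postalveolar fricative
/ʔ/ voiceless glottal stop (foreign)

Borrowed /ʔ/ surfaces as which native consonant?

/k/ is closest: same manner (stop), place distance 2 (glottal→velar), same voicing; total 2. Next closest is /g/ at distance 3.

k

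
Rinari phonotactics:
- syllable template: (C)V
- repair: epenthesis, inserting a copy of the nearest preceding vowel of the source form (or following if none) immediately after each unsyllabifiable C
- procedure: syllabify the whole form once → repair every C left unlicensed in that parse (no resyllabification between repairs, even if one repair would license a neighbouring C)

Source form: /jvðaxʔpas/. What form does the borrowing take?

javaðaxaʔapasa

The consonants /j/, /v/, /x/, /ʔ/, /s/ cannot be parsed into a legal (C)V syllable (no codas are permitted; onsets are limited to one consonant).
Inserting the epenthetic vowel yields /j/ → /ja/, /v/ → /va/, /x/ → /xa/, /ʔ/ → /ʔa/, /s/ → /sa/.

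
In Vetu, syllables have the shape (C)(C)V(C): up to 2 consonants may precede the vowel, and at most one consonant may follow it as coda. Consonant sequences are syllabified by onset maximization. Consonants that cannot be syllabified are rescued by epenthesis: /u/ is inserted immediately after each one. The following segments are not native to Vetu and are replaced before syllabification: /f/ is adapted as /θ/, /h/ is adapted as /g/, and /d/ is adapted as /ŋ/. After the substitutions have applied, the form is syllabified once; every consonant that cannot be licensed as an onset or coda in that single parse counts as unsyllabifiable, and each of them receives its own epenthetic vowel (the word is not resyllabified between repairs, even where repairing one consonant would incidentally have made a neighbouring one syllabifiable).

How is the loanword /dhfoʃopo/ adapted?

Substitution: /d/ → /ŋ/, /h/ → /g/, /f/ → /θ/, giving /ŋgθoʃopo/.
Under (C)(C)V(C), the unsyllabifiable consonants are /ŋ/ (at most one coda consonant is licensed; onsets may contain at most 2 consonants).
Epenthesis after each stranded consonant: /ŋ/ → /ŋu/.

ŋugθoʃopo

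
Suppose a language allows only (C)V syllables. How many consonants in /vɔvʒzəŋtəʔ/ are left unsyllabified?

4

The consonants /v/, /ʒ/, /ŋ/, /ʔ/ cannot be parsed into a legal (C)V syllable (no codas are permitted; onsets are limited to one consonant).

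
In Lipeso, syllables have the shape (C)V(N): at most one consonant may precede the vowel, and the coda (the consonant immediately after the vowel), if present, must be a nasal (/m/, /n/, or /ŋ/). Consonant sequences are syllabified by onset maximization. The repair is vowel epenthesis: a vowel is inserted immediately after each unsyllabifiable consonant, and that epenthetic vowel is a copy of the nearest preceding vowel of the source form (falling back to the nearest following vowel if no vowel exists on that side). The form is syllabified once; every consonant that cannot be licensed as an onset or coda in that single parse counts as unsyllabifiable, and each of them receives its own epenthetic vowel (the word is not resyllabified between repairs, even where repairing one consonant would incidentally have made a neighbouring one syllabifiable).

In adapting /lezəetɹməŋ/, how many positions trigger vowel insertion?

2

The unsyllabifiable consonants are /t/, /ɹ/; each receives one epenthetic vowel.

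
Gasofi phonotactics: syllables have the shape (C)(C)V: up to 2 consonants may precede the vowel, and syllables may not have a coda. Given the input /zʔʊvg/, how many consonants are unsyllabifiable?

2

The consonants /v/, /g/ cannot be parsed into a legal (C)(C)V syllable (no codas are permitted; onsets may contain at most 2 consonants).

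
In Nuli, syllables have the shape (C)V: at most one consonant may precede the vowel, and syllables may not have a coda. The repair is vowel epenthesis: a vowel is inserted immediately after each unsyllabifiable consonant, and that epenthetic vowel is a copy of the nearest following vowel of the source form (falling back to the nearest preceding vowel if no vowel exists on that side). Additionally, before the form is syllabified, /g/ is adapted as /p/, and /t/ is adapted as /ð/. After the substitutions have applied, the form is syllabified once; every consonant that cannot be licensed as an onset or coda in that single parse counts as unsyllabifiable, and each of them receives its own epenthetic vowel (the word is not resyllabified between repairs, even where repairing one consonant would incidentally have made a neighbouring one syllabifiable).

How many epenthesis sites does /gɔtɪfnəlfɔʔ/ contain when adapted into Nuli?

After substitution the input is /pɔðɪfnəlfɔʔ/.
The unsyllabifiable consonants are /f/, /l/, /ʔ/; each receives one epenthetic vowel.

3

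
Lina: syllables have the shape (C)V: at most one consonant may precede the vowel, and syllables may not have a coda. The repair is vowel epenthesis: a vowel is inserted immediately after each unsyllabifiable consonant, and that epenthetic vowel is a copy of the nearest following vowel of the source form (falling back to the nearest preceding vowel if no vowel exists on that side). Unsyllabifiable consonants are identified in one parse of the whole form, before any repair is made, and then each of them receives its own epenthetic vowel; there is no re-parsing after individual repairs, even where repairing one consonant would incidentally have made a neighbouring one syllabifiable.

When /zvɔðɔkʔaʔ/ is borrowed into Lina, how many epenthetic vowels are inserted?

3

The unsyllabifiable consonants are /z/, /k/, /ʔ/; each receives one epenthetic vowel.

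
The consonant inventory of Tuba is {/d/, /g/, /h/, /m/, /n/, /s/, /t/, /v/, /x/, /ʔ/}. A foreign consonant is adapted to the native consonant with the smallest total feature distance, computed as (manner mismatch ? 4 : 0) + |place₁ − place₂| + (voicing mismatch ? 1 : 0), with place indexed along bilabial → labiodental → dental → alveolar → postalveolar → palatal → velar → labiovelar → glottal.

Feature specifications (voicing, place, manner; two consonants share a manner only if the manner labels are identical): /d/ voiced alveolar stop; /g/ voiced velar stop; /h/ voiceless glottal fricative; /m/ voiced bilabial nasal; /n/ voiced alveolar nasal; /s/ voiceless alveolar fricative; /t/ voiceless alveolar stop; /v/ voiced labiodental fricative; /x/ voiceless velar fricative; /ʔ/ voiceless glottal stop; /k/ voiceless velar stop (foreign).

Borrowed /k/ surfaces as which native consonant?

/g/ is closest: same manner (stop), place distance 0 (velar→velar), voicing differs (+1); total 1. Next closest is /ʔ/ at distance 2.

g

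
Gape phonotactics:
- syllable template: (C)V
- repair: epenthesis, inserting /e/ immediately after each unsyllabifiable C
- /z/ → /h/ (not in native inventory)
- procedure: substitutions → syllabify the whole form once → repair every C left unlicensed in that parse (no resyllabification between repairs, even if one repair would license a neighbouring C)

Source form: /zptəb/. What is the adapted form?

Substitution: /z/ → /h/, giving /hptəb/.
The consonants /h/, /p/, /b/ cannot be parsed into a legal (C)V syllable (no codas are permitted; onsets are limited to one consonant).
Each unlicensed consonant becomes the onset of a new syllable: /h/ → /he/, /p/ → /pe/, /b/ → /be/.

hepetəbe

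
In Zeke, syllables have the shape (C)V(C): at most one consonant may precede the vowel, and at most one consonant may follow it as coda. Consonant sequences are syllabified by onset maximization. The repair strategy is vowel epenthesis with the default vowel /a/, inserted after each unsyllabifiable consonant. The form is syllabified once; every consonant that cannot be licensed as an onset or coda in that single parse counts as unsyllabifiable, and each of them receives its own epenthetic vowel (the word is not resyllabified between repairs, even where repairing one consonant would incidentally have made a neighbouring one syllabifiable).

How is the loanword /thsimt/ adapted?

Under (C)V(C), the unsyllabifiable consonants are /t/, /h/, /t/ (at most one coda consonant is licensed; onsets are limited to one consonant).
Epenthesis after each stranded consonant: /t/ → /ta/, /h/ → /ha/, /t/ → /ta/.

tahasimta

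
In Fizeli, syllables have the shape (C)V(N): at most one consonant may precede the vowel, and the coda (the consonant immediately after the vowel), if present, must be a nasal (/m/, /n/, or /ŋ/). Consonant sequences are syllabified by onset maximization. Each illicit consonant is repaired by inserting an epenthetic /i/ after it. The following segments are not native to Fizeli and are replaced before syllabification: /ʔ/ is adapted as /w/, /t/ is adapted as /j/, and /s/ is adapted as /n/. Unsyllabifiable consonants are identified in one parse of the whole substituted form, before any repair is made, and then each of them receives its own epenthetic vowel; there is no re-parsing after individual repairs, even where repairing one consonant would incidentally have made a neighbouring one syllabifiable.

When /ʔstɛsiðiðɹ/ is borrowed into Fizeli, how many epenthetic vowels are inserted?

4

After substitution the input is /wnjɛniðiðɹ/.
The unsyllabifiable consonants are /w/, /n/, /ð/, /ɹ/; each receives one epenthetic vowel.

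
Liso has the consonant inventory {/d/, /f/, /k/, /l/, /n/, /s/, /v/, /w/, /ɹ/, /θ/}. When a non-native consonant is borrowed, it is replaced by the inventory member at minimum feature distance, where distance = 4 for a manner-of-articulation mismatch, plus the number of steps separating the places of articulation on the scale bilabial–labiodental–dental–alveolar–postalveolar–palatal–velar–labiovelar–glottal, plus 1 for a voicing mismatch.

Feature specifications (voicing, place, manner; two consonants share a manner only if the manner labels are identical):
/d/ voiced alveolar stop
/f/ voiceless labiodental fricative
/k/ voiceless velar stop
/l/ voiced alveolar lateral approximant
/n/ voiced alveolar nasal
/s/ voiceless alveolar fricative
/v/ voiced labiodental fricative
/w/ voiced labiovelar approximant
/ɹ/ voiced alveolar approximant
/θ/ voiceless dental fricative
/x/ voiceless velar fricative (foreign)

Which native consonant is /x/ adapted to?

s

/s/ is closest: same manner (fricative), place distance 3 (velar→alveolar), same voicing; total 3. Next closest is /k/ at distance 4.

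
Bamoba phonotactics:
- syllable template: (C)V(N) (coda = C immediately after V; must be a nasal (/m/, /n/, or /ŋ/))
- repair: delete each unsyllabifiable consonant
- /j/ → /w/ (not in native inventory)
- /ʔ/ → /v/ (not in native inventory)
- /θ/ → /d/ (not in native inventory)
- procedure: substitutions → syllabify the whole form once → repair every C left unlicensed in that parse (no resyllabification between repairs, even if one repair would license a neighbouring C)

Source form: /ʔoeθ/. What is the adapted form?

Substitution: /ʔ/ → /v/, /θ/ → /d/, giving /voed/.
Under (C)V(N), the unsyllabifiable consonants are /d/ (only a nasal (/m/, /n/, or /ŋ/) is licensed in coda position; onsets are limited to one consonant).
Each unlicensed consonant is deleted: /d/.

voe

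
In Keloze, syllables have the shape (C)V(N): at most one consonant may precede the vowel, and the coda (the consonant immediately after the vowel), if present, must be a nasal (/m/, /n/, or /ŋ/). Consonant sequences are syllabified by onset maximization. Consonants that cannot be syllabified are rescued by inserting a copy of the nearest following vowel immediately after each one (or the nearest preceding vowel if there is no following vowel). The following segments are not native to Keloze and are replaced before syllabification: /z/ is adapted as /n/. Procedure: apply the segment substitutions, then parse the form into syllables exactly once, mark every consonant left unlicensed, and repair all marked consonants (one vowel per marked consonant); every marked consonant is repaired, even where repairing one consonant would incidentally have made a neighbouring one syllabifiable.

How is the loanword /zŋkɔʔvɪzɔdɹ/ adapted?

Substitution: /z/ → /n/, giving /nŋkɔʔvɪnɔdɹ/.
The consonants /n/, /ŋ/, /ʔ/, /d/, /ɹ/ cannot be parsed into a legal (C)V(N) syllable (only a nasal (/m/, /n/, or /ŋ/) is licensed in coda position; onsets are limited to one consonant).
Inserting the epenthetic vowel yields /n/ → /nɔ/, /ŋ/ → /ŋɔ/, /ʔ/ → /ʔɪ/, /d/ → /dɔ/, /ɹ/ → /ɹɔ/.

nɔŋɔkɔʔɪvɪnɔdɔɹɔ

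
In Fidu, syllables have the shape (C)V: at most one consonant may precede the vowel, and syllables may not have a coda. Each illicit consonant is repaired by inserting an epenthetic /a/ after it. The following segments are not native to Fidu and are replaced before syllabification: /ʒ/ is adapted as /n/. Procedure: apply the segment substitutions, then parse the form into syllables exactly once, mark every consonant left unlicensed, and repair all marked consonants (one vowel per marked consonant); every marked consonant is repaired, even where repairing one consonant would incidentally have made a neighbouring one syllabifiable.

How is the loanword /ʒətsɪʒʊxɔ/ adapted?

nətasɪnʊxɔ

Substitution: /ʒ/ → /n/, giving /nətsɪnʊxɔ/.
The consonants /t/ cannot be parsed into a legal (C)V syllable (no codas are permitted; onsets are limited to one consonant).
Epenthesis after each stranded consonant: /t/ → /ta/.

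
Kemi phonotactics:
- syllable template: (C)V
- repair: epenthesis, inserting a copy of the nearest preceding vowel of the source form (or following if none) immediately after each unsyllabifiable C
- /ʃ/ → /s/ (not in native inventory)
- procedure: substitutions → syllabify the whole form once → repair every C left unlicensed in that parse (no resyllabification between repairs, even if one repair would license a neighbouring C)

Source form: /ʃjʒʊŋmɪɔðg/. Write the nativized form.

Substitution: /ʃ/ → /s/, giving /sjʒʊŋmɪɔðg/.
Syllabifying with onset maximization leaves /s/, /j/, /ŋ/, /ð/, /g/ stranded (no codas are permitted; onsets are limited to one consonant).
Epenthesis after each stranded consonant: /s/ → /sʊ/, /j/ → /jʊ/, /ŋ/ → /ŋʊ/, /ð/ → /ðɔ/, /g/ → /gɔ/.

sʊjʊʒʊŋʊmɪɔðɔgɔ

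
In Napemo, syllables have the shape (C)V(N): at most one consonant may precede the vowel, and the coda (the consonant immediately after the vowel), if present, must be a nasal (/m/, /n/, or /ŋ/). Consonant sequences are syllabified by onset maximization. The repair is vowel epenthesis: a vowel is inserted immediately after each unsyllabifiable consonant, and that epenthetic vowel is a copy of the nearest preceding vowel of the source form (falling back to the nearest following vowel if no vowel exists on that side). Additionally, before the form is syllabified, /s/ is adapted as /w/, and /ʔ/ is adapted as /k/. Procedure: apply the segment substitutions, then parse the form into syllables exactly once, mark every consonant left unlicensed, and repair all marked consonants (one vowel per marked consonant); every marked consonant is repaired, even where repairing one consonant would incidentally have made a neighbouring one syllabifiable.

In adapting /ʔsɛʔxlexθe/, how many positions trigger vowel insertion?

After substitution the input is /kwɛkxlexθe/.
The unsyllabifiable consonants are /k/, /k/, /x/, /x/; each receives one epenthetic vowel.

4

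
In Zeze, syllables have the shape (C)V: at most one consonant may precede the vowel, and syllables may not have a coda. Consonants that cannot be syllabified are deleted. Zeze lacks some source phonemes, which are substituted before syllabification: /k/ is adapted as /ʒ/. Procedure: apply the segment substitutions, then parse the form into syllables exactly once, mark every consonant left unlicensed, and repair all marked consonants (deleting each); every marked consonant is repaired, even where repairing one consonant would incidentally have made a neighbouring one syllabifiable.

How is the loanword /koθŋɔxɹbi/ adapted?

ʒoŋɔbi

Substitution: /k/ → /ʒ/, giving /ʒoθŋɔxɹbi/.
Under (C)V, the unsyllabifiable consonants are /θ/, /x/, /ɹ/ (no codas are permitted; onsets are limited to one consonant).
Each unlicensed consonant is deleted: /θ/, /x/, /ɹ/.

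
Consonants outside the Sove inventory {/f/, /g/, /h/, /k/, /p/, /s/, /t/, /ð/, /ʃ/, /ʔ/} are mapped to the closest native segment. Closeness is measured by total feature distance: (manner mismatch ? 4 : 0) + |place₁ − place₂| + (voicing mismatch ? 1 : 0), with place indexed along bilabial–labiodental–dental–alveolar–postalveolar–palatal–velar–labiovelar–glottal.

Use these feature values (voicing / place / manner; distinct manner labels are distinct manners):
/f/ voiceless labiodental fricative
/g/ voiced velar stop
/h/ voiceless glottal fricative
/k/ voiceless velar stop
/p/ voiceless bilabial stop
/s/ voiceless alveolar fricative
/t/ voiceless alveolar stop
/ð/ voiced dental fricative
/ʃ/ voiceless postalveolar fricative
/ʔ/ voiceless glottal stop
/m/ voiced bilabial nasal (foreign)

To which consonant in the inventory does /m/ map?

/p/ is closest: manner differs (nasal→stop, +4), place distance 0 (bilabial→bilabial), voicing differs (+1); total 5. Next closest is /f/ at distance 6.

p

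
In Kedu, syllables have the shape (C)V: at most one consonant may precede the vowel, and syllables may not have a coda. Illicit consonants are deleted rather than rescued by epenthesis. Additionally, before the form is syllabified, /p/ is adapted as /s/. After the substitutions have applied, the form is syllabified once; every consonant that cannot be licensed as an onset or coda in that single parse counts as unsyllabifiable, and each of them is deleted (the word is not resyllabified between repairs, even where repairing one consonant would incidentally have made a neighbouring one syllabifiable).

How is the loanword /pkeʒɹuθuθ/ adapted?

keɹuθu

Substitution: /p/ → /s/, giving /skeʒɹuθuθ/.
Under (C)V, the unsyllabifiable consonants are /s/, /ʒ/, /θ/ (no codas are permitted; onsets are limited to one consonant).
Each unlicensed consonant is deleted: /s/, /ʒ/, /θ/.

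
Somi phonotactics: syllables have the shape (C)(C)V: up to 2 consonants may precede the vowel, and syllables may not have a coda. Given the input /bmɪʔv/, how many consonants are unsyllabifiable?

2

The consonants /ʔ/, /v/ cannot be parsed into a legal (C)(C)V syllable (no codas are permitted; onsets may contain at most 2 consonants).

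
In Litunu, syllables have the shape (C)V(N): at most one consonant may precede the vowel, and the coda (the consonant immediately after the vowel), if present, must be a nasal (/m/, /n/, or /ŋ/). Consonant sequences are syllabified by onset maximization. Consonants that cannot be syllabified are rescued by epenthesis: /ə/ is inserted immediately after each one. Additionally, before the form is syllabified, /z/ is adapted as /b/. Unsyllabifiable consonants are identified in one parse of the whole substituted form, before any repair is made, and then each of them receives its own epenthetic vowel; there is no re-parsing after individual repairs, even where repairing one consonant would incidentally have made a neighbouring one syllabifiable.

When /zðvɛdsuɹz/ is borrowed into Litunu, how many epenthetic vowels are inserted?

After substitution the input is /bðvɛdsuɹb/.
The unsyllabifiable consonants are /b/, /ð/, /d/, /ɹ/, /b/; each receives one epenthetic vowel.

5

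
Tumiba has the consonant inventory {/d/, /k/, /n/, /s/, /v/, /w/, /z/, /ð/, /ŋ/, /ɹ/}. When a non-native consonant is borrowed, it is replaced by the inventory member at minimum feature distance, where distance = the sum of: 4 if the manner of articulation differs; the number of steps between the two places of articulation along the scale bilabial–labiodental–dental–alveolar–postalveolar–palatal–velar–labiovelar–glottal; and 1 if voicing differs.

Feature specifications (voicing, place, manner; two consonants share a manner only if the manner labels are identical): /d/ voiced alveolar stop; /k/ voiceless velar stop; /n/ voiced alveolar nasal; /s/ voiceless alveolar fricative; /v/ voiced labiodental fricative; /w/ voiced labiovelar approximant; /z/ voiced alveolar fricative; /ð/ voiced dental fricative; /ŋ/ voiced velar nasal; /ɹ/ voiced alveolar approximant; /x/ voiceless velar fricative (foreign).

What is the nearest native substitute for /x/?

s

/s/ is closest: same manner (fricative), place distance 3 (velar→alveolar), same voicing; total 3. Next closest is /k/ at distance 4.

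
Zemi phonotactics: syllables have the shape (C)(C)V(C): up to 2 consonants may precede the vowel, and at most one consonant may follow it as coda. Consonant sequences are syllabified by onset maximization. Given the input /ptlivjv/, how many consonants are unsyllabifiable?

The consonants /p/, /j/, /v/ cannot be parsed into a legal (C)(C)V(C) syllable (at most one coda consonant is licensed; onsets may contain at most 2 consonants).

3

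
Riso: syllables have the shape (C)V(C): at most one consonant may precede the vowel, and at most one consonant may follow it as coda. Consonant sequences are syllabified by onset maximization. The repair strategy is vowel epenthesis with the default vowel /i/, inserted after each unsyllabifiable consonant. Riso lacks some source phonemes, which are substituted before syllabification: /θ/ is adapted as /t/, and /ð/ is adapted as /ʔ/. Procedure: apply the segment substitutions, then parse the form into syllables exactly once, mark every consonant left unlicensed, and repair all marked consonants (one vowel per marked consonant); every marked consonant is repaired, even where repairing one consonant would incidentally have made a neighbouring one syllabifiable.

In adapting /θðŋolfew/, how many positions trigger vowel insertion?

2

After substitution the input is /tʔŋolfew/.
The unsyllabifiable consonants are /t/, /ʔ/; each receives one epenthetic vowel.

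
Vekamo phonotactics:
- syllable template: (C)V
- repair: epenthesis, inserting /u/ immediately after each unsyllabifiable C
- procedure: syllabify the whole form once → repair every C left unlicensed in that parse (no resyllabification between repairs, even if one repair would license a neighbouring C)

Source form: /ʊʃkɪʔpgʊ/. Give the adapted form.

The consonants /ʃ/, /ʔ/, /p/ cannot be parsed into a legal (C)V syllable (no codas are permitted; onsets are limited to one consonant).
Each unlicensed consonant becomes the onset of a new syllable: /ʃ/ → /ʃu/, /ʔ/ → /ʔu/, /p/ → /pu/.

ʊʃukɪʔupugʊ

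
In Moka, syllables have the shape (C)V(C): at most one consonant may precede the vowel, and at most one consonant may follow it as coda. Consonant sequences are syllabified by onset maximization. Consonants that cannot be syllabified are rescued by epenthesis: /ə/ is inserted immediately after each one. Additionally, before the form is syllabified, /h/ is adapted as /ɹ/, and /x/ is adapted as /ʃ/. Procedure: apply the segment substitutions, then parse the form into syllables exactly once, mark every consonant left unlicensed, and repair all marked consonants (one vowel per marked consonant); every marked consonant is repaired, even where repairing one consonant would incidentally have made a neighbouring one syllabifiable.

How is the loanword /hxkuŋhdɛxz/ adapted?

ɹəʃəkuŋɹədɛʃzə

Substitution: /h/ → /ɹ/, /x/ → /ʃ/, giving /ɹʃkuŋɹdɛʃz/.
Under (C)V(C), the unsyllabifiable consonants are /ɹ/, /ʃ/, /ɹ/, /z/ (at most one coda consonant is licensed; onsets are limited to one consonant).
Epenthesis after each stranded consonant: /ɹ/ → /ɹə/, /ʃ/ → /ʃə/, /ɹ/ → /ɹə/, /z/ → /zə/.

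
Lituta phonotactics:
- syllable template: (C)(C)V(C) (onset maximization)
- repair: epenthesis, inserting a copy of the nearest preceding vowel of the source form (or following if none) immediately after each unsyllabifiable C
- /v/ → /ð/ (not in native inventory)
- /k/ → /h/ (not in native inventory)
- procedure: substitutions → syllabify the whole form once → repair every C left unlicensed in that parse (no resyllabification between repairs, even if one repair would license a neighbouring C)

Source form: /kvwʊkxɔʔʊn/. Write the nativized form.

Substitution: /k/ → /h/, /v/ → /ð/, giving /hðwʊhxɔʔʊn/.
The consonants /h/ cannot be parsed into a legal (C)(C)V(C) syllable (at most one coda consonant is licensed; onsets may contain at most 2 consonants).
Each unlicensed consonant becomes the onset of a new syllable: /h/ → /hʊ/.

hʊðwʊhxɔʔʊn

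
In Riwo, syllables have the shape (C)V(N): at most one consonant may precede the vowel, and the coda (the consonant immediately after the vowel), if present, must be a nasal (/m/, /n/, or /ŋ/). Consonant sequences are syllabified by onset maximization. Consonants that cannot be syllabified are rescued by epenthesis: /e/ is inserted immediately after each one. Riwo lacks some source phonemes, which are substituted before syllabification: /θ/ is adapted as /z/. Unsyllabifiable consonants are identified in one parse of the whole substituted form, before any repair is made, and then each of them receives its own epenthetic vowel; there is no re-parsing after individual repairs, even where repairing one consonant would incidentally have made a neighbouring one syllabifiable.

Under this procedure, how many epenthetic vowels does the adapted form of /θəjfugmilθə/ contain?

3

After substitution the input is /zəjfugmilzə/.
The unsyllabifiable consonants are /j/, /g/, /l/; each receives one epenthetic vowel.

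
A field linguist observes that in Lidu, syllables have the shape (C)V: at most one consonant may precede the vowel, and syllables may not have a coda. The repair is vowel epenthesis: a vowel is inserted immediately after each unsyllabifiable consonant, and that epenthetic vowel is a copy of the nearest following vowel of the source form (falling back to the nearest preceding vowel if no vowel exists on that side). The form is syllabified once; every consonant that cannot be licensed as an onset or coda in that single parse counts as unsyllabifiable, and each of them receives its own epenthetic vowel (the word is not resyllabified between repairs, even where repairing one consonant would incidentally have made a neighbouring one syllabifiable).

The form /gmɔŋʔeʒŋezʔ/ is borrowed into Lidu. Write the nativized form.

gɔmɔŋeʔeʒeŋezeʔe

Under (C)V, the unsyllabifiable consonants are /g/, /ŋ/, /ʒ/, /z/, /ʔ/ (no codas are permitted; onsets are limited to one consonant).
Each unlicensed consonant becomes the onset of a new syllable: /g/ → /gɔ/, /ŋ/ → /ŋe/, /ʒ/ → /ʒe/, /z/ → /ze/, /ʔ/ → /ʔe/.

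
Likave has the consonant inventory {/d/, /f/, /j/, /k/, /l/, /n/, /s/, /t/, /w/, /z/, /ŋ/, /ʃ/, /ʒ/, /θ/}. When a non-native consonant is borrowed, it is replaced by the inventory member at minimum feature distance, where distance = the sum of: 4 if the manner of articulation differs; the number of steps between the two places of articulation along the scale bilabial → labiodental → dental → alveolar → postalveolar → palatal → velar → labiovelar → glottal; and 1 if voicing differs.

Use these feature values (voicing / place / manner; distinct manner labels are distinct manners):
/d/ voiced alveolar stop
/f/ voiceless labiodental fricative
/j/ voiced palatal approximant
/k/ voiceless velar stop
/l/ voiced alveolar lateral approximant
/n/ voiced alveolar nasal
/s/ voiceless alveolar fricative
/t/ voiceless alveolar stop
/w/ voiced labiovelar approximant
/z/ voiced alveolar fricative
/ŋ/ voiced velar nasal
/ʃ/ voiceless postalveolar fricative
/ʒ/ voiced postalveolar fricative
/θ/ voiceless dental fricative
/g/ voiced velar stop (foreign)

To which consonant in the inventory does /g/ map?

/k/ is closest: same manner (stop), place distance 0 (velar→velar), voicing differs (+1); total 1. Next closest is /d/ at distance 3.

k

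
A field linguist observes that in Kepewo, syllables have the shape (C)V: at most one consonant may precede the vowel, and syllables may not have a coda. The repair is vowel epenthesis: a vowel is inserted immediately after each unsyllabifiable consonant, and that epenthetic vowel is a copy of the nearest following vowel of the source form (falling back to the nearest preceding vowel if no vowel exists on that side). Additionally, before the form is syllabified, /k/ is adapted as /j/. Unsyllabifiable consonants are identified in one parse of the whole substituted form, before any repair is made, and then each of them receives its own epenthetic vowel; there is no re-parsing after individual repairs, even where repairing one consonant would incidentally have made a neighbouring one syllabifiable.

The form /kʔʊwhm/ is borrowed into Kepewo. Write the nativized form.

Substitution: /k/ → /j/, giving /jʔʊwhm/.
Syllabifying with onset maximization leaves /j/, /w/, /h/, /m/ stranded (no codas are permitted; onsets are limited to one consonant).
Inserting the epenthetic vowel yields /j/ → /jʊ/, /w/ → /wʊ/, /h/ → /hʊ/, /m/ → /mʊ/.

jʊʔʊwʊhʊmʊ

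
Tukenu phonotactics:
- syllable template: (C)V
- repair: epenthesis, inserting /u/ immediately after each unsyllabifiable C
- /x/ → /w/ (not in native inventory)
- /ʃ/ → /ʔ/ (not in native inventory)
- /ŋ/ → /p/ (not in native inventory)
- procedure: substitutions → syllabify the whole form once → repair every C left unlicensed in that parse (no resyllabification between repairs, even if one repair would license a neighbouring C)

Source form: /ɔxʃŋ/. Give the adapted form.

ɔwuʔupu

Substitution: /x/ → /w/, /ʃ/ → /ʔ/, /ŋ/ → /p/, giving /ɔwʔp/.
Syllabifying with onset maximization leaves /w/, /ʔ/, /p/ stranded (no codas are permitted; onsets are limited to one consonant).
Each unlicensed consonant becomes the onset of a new syllable: /w/ → /wu/, /ʔ/ → /ʔu/, /p/ → /pu/.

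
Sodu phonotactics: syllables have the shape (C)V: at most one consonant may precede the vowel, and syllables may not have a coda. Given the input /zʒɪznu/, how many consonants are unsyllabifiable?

Under (C)V, the unsyllabifiable consonants are /z/, /z/ (no codas are permitted; onsets are limited to one consonant).

2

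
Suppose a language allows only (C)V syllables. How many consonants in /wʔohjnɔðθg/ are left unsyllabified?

6

Under (C)V, the unsyllabifiable consonants are /w/, /h/, /j/, /ð/, /θ/, /g/ (no codas are permitted; onsets are limited to one consonant).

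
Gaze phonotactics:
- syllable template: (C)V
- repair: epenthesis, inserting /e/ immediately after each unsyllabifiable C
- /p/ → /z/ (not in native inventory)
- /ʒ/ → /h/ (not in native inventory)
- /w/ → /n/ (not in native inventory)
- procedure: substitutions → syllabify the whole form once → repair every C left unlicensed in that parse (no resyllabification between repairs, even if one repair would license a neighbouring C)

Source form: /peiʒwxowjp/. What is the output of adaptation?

zeihenexonejeze

Substitution: /p/ → /z/, /ʒ/ → /h/, /w/ → /n/, giving /zeihnxonjz/.
Under (C)V, the unsyllabifiable consonants are /h/, /n/, /n/, /j/, /z/ (no codas are permitted; onsets are limited to one consonant).
Epenthesis after each stranded consonant: /h/ → /he/, /n/ → /ne/, /n/ → /ne/, /j/ → /je/, /z/ → /ze/.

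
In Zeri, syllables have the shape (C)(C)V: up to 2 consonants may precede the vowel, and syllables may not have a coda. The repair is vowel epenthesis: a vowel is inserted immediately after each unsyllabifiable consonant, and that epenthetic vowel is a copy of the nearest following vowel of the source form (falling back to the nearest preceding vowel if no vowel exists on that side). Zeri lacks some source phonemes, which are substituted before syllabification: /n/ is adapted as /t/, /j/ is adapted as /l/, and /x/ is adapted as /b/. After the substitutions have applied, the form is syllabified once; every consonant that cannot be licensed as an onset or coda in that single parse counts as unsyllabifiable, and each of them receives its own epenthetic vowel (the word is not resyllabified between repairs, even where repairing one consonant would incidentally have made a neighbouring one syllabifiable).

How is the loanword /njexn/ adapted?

tlebete

Substitution: /n/ → /t/, /j/ → /l/, /x/ → /b/, giving /tlebt/.
The consonants /b/, /t/ cannot be parsed into a legal (C)(C)V syllable (no codas are permitted; onsets may contain at most 2 consonants).
Inserting the epenthetic vowel yields /b/ → /be/, /t/ → /te/.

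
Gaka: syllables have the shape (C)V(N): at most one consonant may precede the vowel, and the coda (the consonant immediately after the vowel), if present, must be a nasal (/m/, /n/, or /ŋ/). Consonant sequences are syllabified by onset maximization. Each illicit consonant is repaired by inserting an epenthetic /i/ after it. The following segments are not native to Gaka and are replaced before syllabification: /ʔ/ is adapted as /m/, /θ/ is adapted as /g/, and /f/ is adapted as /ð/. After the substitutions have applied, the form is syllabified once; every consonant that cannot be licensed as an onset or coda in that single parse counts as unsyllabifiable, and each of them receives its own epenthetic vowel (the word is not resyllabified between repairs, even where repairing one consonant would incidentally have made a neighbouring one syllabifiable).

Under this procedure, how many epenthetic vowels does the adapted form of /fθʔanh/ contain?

After substitution the input is /ðgmanh/.
The unsyllabifiable consonants are /ð/, /g/, /h/; each receives one epenthetic vowel.

3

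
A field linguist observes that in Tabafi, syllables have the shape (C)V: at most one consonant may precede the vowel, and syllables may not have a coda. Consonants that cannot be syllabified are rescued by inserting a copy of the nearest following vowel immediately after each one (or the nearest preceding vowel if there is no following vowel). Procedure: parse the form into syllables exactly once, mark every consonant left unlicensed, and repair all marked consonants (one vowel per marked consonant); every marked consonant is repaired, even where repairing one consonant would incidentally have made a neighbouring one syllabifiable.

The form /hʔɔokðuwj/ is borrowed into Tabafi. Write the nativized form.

hɔʔɔokuðuwuju

Syllabifying with onset maximization leaves /h/, /k/, /w/, /j/ stranded (no codas are permitted; onsets are limited to one consonant).
Epenthesis after each stranded consonant: /h/ → /hɔ/, /k/ → /ku/, /w/ → /wu/, /j/ → /ju/.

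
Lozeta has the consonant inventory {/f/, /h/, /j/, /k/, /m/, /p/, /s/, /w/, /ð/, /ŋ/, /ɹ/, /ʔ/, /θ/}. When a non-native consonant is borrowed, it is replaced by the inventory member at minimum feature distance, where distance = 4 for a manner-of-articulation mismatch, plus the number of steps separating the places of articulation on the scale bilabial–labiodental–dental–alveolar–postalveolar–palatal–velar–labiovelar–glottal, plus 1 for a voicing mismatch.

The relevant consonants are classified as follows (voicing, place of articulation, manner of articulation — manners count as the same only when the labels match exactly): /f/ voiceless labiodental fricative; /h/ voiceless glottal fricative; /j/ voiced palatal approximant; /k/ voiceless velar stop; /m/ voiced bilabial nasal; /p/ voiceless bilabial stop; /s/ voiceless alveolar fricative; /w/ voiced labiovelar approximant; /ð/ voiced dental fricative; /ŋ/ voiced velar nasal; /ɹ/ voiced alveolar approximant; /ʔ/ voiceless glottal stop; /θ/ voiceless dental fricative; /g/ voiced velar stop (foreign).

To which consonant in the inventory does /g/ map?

/k/ is closest: same manner (stop), place distance 0 (velar→velar), voicing differs (+1); total 1. Next closest is /ʔ/ at distance 3.

k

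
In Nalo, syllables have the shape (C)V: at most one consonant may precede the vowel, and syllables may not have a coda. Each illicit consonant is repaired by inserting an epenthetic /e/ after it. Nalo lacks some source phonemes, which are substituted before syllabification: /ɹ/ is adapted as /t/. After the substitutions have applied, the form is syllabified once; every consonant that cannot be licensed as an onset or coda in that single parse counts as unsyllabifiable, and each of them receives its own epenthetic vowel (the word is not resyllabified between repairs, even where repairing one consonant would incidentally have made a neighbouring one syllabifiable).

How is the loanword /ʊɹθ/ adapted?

Substitution: /ɹ/ → /t/, giving /ʊtθ/.
Under (C)V, the unsyllabifiable consonants are /t/, /θ/ (no codas are permitted; onsets are limited to one consonant).
Epenthesis after each stranded consonant: /t/ → /te/, /θ/ → /θe/.

ʊteθe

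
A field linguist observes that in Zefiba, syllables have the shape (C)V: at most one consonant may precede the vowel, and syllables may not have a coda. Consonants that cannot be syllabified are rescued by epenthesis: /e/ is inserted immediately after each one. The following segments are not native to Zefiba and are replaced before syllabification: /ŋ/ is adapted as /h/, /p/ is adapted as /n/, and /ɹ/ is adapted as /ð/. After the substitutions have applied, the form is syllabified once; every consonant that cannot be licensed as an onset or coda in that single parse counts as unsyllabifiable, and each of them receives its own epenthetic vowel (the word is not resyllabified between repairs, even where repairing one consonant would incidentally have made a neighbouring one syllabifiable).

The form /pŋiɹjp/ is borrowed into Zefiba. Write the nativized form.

nehiðejene

Substitution: /p/ → /n/, /ŋ/ → /h/, /ɹ/ → /ð/, giving /nhiðjn/.
Syllabifying with onset maximization leaves /n/, /ð/, /j/, /n/ stranded (no codas are permitted; onsets are limited to one consonant).
Inserting the epenthetic vowel yields /n/ → /ne/, /ð/ → /ðe/, /j/ → /je/, /n/ → /ne/.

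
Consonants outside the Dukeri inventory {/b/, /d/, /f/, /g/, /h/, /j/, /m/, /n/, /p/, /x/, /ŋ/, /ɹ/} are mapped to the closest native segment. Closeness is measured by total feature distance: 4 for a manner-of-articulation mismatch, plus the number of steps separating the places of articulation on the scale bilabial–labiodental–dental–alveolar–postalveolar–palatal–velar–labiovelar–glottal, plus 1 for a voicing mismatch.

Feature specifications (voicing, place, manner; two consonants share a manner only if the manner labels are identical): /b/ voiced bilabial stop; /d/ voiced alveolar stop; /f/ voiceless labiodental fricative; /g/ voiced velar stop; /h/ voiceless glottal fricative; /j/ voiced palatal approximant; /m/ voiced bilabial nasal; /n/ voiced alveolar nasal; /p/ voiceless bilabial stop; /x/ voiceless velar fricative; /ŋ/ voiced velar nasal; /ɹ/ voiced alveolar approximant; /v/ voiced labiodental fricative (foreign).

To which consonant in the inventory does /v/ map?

/f/ is closest: same manner (fricative), place distance 0 (labiodental→labiodental), voicing differs (+1); total 1. Next closest is /b/ at distance 5.

f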